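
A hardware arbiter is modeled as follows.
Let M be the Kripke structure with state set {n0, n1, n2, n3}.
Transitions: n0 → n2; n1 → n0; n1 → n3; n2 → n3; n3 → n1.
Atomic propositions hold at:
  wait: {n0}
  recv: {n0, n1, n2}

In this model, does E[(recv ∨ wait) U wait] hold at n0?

Yes

Sat(recv ∨ wait) = {n0, n1, n2}
E[(recv ∨ wait) U wait]: least fixpoint, start Z0 = Sat(wait) = {n0}, add states in Sat(recv ∨ wait) with some successor in Z. Z1 = {n0, n1}; fixed.
Sat(E[(recv ∨ wait) U wait]) = {n0, n1}
n0 ∈ Sat(E[(recv ∨ wait) U wait]) = {n0, n1}, so the formula holds at n0.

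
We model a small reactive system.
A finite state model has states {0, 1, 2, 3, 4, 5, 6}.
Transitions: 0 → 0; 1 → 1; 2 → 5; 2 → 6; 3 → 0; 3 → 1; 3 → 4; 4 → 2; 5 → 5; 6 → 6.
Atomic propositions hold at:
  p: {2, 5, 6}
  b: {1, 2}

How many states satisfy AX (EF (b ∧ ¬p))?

1

Sat(¬p) = {0, 1, 3, 4}
Sat(b ∧ ¬p) = {1}
EF (b ∧ ¬p): least fixpoint, start Z0 = {1}, add states with some successor in Z. Z1 = {1, 3}; fixed.
Sat(EF (b ∧ ¬p)) = {1, 3}
Sat(AX (EF (b ∧ ¬p))) = {s : every successor in {1, 3}} = {1}
|Sat(AX (EF (b ∧ ¬p)))| = |{1}| = 1.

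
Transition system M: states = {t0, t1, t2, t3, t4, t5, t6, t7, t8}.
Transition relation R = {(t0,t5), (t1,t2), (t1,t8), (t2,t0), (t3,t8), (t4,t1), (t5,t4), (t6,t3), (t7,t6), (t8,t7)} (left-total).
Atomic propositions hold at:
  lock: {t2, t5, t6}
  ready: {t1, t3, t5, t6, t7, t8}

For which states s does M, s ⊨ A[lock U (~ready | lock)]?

{t0, t2, t4, t5, t6}

Sat(~ready) = {t0, t2, t4}
Sat(~ready | lock) = {t0, t2, t4, t5, t6}
A[lock U (~ready | lock)]: least fixpoint, start Z0 = Sat((~ready | lock)) = {t0, t2, t4, t5, t6}, add states in Sat(lock) with every successor in Z. Already a fixed point.
Sat(A[lock U (~ready | lock)]) = {t0, t2, t4, t5, t6}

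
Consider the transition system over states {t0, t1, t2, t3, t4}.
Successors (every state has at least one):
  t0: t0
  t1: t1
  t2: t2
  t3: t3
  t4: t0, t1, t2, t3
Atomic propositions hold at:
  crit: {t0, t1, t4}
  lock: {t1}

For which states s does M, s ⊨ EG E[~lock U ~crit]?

{t2, t3, t4}

Sat(~lock) = {t0, t2, t3, t4}
Sat(~crit) = {t2, t3}
E[~lock U ~crit]: least fixpoint, start Z0 = Sat(~crit) = {t2, t3}, add states in Sat(~lock) with some successor in Z. Z1 = {t2, t3, t4}; fixed.
Sat(E[~lock U ~crit]) = {t2, t3, t4}
EG E[~lock U ~crit]: greatest fixpoint, start Z0 = {t2, t3, t4}, keep only states in Sat with some successor in Z. Already a fixed point.
Sat(EG E[~lock U ~crit]) = {t2, t3, t4}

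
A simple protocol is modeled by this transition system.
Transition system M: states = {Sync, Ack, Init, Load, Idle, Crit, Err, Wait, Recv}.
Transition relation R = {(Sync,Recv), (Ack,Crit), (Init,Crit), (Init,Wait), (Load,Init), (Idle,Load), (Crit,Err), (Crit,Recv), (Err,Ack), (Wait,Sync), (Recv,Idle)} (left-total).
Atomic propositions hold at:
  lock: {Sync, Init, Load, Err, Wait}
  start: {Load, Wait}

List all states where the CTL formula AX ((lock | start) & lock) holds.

Sat(lock | start) = {Sync, Init, Load, Err, Wait}
Sat((lock | start) & lock) = {Sync, Init, Load, Err, Wait}
Sat(AX ((lock | start) & lock)) = {s : every successor in {Sync, Init, Load, Err, Wait}} = {Load, Idle, Wait}

{Load, Idle, Wait}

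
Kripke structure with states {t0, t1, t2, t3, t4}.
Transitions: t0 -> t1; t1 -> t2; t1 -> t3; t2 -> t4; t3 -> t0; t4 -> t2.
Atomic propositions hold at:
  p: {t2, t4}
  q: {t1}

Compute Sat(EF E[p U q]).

{t0, t1, t3}

E[p U q]: least fixpoint, start Z0 = Sat(q) = {t1}, add states in Sat(p) with some successor in Z. Already a fixed point.
Sat(E[p U q]) = {t1}
EF E[p U q]: least fixpoint, start Z0 = {t1}, add states with some successor in Z. Z1 = {t0, t1}; Z2 = {t0, t1, t3}; fixed.
Sat(EF E[p U q]) = {t0, t1, t3}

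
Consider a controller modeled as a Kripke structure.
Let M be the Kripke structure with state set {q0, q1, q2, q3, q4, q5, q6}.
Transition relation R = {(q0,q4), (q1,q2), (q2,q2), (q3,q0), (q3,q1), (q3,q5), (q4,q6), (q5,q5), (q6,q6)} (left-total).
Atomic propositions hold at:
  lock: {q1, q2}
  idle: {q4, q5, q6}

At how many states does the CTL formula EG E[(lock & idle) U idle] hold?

3

Sat(lock & idle) = ∅
E[(lock & idle) U idle]: least fixpoint, start Z0 = Sat(idle) = {q4, q5, q6}, add states in Sat(lock & idle) with some successor in Z. Already a fixed point.
Sat(E[(lock & idle) U idle]) = {q4, q5, q6}
EG E[(lock & idle) U idle]: greatest fixpoint, start Z0 = {q4, q5, q6}, keep only states in Sat with some successor in Z. Already a fixed point.
Sat(EG E[(lock & idle) U idle]) = {q4, q5, q6}
|Sat(EG E[(lock & idle) U idle])| = |{q4, q5, q6}| = 3.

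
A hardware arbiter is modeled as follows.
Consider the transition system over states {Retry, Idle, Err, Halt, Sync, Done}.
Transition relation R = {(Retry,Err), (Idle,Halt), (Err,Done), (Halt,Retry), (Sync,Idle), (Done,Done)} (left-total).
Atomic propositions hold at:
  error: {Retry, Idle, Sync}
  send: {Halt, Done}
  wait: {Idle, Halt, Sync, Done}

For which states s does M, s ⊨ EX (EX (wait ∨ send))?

{Retry, Err, Sync, Done}

Sat(wait ∨ send) = {Idle, Halt, Sync, Done}
Sat(EX (wait ∨ send)) = {s : some successor in {Idle, Halt, Sync, Done}} = {Idle, Err, Sync, Done}
Sat(EX (EX (wait ∨ send))) = {s : some successor in {Idle, Err, Sync, Done}} = {Retry, Err, Sync, Done}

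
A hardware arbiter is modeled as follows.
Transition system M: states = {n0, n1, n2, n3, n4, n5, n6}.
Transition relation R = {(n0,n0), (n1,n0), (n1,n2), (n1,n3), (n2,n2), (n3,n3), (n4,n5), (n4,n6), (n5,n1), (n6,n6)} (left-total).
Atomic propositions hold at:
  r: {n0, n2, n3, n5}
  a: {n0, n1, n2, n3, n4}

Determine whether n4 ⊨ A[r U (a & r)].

No

Sat(a & r) = {n0, n2, n3}
A[r U (a & r)]: least fixpoint, start Z0 = Sat((a & r)) = {n0, n2, n3}, add states in Sat(r) with every successor in Z. Already a fixed point.
Sat(A[r U (a & r)]) = {n0, n2, n3}
n4 ∉ Sat(A[r U (a & r)]) = {n0, n2, n3}, so the formula does not hold at n4.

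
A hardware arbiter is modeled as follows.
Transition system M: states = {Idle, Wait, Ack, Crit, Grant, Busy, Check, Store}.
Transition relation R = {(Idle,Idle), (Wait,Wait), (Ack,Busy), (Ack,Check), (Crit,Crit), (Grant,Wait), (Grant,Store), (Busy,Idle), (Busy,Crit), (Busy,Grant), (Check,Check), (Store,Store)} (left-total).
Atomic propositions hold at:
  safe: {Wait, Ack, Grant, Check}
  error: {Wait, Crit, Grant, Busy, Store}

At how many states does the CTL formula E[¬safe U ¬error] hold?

4

Sat(¬safe) = {Idle, Crit, Busy, Store}
Sat(¬error) = {Idle, Ack, Check}
E[¬safe U ¬error]: least fixpoint, start Z0 = Sat(¬error) = {Idle, Ack, Check}, add states in Sat(¬safe) with some successor in Z. Z1 = {Idle, Ack, Busy, Check}; fixed.
Sat(E[¬safe U ¬error]) = {Idle, Ack, Busy, Check}
|Sat(E[¬safe U ¬error])| = |{Idle, Ack, Busy, Check}| = 4.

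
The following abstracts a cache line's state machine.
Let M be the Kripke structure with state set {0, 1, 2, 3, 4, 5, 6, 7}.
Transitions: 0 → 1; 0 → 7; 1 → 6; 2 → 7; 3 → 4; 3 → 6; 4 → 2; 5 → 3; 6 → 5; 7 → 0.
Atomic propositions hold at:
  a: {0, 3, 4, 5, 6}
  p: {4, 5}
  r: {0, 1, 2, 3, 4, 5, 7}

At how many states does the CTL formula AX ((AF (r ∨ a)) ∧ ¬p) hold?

6

Sat(r ∨ a) = {0, 1, 2, 3, 4, 5, 6, 7}
AF (r ∨ a): least fixpoint, start Z0 = {0, 1, 2, 3, 4, 5, 6, 7}, add states with every successor in Z. Already a fixed point.
Sat(AF (r ∨ a)) = {0, 1, 2, 3, 4, 5, 6, 7}
Sat(¬p) = {0, 1, 2, 3, 6, 7}
Sat((AF (r ∨ a)) ∧ ¬p) = {0, 1, 2, 3, 6, 7}
Sat(AX ((AF (r ∨ a)) ∧ ¬p)) = {s : every successor in {0, 1, 2, 3, 6, 7}} = {0, 1, 2, 4, 5, 7}
|Sat(AX ((AF (r ∨ a)) ∧ ¬p))| = |{0, 1, 2, 4, 5, 7}| = 6.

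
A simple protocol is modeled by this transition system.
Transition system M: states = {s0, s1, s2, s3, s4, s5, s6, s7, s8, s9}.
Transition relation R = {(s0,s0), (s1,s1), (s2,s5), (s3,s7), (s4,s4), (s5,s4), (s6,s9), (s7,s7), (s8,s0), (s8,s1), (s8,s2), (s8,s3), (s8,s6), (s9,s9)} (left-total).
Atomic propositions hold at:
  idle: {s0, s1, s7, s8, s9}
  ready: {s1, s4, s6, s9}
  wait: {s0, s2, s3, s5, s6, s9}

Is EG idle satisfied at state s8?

Yes

EG idle: greatest fixpoint, start Z0 = {s0, s1, s7, s8, s9}, keep only states in Sat with some successor in Z. Already a fixed point.
Sat(EG idle) = {s0, s1, s7, s8, s9}
s8 ∈ Sat(EG idle) = {s0, s1, s7, s8, s9}, so the formula holds at s8.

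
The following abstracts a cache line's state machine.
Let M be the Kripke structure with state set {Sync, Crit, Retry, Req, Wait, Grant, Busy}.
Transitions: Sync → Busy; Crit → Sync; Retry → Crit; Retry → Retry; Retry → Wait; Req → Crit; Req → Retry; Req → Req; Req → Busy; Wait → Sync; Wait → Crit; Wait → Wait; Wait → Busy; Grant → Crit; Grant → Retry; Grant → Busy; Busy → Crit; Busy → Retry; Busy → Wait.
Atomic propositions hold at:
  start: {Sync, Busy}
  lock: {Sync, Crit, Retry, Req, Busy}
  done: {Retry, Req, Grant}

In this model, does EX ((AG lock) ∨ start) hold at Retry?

AG lock: greatest fixpoint, start Z0 = {Sync, Crit, Retry, Req, Busy}, keep only states in Sat with every successor in Z. Z1 = {Sync, Crit, Req}; Z2 = {Crit}; Z3 = ∅; fixed.
Sat(AG lock) = ∅
Sat((AG lock) ∨ start) = {Sync, Busy}
Sat(EX ((AG lock) ∨ start)) = {s : some successor in {Sync, Busy}} = {Sync, Crit, Req, Wait, Grant}
Retry ∉ Sat(EX ((AG lock) ∨ start)) = {Sync, Crit, Req, Wait, Grant}, so the formula does not hold at Retry.

No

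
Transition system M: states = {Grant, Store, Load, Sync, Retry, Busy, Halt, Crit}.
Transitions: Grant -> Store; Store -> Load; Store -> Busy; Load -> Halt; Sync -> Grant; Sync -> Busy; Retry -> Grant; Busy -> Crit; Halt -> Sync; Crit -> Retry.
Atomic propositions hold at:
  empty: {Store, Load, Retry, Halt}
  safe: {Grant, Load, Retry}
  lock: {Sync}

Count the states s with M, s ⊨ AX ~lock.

Sat(~lock) = {Grant, Store, Load, Retry, Busy, Halt, Crit}
Sat(AX ~lock) = {s : every successor in {Grant, Store, Load, Retry, Busy, Halt, Crit}} = {Grant, Store, Load, Sync, Retry, Busy, Crit}
|Sat(AX ~lock)| = |{Grant, Store, Load, Sync, Retry, Busy, Crit}| = 7.

7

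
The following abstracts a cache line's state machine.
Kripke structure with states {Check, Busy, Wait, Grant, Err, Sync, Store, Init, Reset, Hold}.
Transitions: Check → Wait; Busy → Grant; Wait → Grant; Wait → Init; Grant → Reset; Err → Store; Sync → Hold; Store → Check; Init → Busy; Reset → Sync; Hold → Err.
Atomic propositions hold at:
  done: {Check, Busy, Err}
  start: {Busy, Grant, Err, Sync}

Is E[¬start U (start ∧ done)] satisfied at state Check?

Sat(¬start) = {Check, Wait, Store, Init, Reset, Hold}
Sat(start ∧ done) = {Busy, Err}
E[¬start U (start ∧ done)]: least fixpoint, start Z0 = Sat((start ∧ done)) = {Busy, Err}, add states in Sat(¬start) with some successor in Z. Z1 = {Busy, Err, Init, Hold}; Z2 = {Busy, Wait, Err, Init, Hold}; Z3 = {Check, Busy, Wait, Err, Init, Hold}; Z4 = {Check, Busy, Wait, Err, Store, Init, Hold}; fixed.
Sat(E[¬start U (start ∧ done)]) = {Check, Busy, Wait, Err, Store, Init, Hold}
Check ∈ Sat(E[¬start U (start ∧ done)]) = {Check, Busy, Wait, Err, Store, Init, Hold}, so the formula holds at Check.

Yes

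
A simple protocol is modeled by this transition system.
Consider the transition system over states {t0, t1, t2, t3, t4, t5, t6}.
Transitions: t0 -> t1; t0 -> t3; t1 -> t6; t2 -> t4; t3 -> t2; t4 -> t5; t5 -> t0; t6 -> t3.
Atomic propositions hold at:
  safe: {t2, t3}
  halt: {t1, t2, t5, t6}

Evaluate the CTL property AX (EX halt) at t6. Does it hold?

Yes

Sat(EX halt) = {s : some successor in {t1, t2, t5, t6}} = {t0, t1, t3, t4}
Sat(AX (EX halt)) = {s : every successor in {t0, t1, t3, t4}} = {t0, t2, t5, t6}
t6 ∈ Sat(AX (EX halt)) = {t0, t2, t5, t6}, so the formula holds at t6.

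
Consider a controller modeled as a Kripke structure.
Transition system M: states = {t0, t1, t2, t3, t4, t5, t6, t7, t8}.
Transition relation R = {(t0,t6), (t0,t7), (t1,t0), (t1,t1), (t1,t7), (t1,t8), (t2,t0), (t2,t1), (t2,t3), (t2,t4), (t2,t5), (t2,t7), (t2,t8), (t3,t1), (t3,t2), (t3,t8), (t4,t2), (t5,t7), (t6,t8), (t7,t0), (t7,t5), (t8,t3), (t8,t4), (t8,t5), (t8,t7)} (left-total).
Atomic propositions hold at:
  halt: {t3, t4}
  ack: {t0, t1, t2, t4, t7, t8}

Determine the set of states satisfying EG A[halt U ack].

A[halt U ack]: least fixpoint, start Z0 = Sat(ack) = {t0, t1, t2, t4, t7, t8}, add states in Sat(halt) with every successor in Z. Z1 = {t0, t1, t2, t3, t4, t7, t8}; fixed.
Sat(A[halt U ack]) = {t0, t1, t2, t3, t4, t7, t8}
EG A[halt U ack]: greatest fixpoint, start Z0 = {t0, t1, t2, t3, t4, t7, t8}, keep only states in Sat with some successor in Z. Already a fixed point.
Sat(EG A[halt U ack]) = {t0, t1, t2, t3, t4, t7, t8}

{t0, t1, t2, t3, t4, t7, t8}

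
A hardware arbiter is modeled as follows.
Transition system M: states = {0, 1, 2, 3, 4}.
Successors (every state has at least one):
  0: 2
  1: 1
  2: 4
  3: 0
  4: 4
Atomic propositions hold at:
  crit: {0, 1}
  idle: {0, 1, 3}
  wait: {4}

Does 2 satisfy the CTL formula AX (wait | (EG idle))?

Yes

EG idle: greatest fixpoint, start Z0 = {0, 1, 3}, keep only states in Sat with some successor in Z. Z1 = {1, 3}; Z2 = {1}; fixed.
Sat(EG idle) = {1}
Sat(wait | (EG idle)) = {1, 4}
Sat(AX (wait | (EG idle))) = {s : every successor in {1, 4}} = {1, 2, 4}
2 ∈ Sat(AX (wait | (EG idle))) = {1, 2, 4}, so the formula holds at 2.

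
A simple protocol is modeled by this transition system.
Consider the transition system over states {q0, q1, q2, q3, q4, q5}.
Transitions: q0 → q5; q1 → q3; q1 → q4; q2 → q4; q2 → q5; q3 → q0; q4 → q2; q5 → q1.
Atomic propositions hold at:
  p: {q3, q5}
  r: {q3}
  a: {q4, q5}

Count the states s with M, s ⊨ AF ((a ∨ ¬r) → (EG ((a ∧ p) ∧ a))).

1

Sat(¬r) = {q0, q1, q2, q4, q5}
Sat(a ∨ ¬r) = {q0, q1, q2, q4, q5}
Sat(a ∧ p) = {q5}
Sat((a ∧ p) ∧ a) = {q5}
EG ((a ∧ p) ∧ a): greatest fixpoint, start Z0 = {q5}, keep only states in Sat with some successor in Z. Z1 = ∅; fixed.
Sat(EG ((a ∧ p) ∧ a)) = ∅
Sat((a ∨ ¬r) → (EG ((a ∧ p) ∧ a))) = {q3}
AF ((a ∨ ¬r) → (EG ((a ∧ p) ∧ a))): least fixpoint, start Z0 = {q3}, add states with every successor in Z. Already a fixed point.
Sat(AF ((a ∨ ¬r) → (EG ((a ∧ p) ∧ a)))) = {q3}
|Sat(AF ((a ∨ ¬r) → (EG ((a ∧ p) ∧ a))))| = |{q3}| = 1.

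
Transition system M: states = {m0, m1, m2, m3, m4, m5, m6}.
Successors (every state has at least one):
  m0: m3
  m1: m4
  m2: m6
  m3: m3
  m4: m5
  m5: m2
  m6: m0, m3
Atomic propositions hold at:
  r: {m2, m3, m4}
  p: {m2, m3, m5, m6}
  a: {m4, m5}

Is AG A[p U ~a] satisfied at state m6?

Yes

Sat(~a) = {m0, m1, m2, m3, m6}
A[p U ~a]: least fixpoint, start Z0 = Sat(~a) = {m0, m1, m2, m3, m6}, add states in Sat(p) with every successor in Z. Z1 = {m0, m1, m2, m3, m5, m6}; fixed.
Sat(A[p U ~a]) = {m0, m1, m2, m3, m5, m6}
AG A[p U ~a]: greatest fixpoint, start Z0 = {m0, m1, m2, m3, m5, m6}, keep only states in Sat with every successor in Z. Z1 = {m0, m2, m3, m5, m6}; fixed.
Sat(AG A[p U ~a]) = {m0, m2, m3, m5, m6}
m6 ∈ Sat(AG A[p U ~a]) = {m0, m2, m3, m5, m6}, so the formula holds at m6.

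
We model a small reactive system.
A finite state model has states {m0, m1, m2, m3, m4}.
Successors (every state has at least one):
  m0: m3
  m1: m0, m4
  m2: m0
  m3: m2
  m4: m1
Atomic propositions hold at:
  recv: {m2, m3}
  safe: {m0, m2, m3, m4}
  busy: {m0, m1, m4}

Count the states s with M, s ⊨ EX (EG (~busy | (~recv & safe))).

4

Sat(~busy) = {m2, m3}
Sat(~recv) = {m0, m1, m4}
Sat(~recv & safe) = {m0, m4}
Sat(~busy | (~recv & safe)) = {m0, m2, m3, m4}
EG (~busy | (~recv & safe)): greatest fixpoint, start Z0 = {m0, m2, m3, m4}, keep only states in Sat with some successor in Z. Z1 = {m0, m2, m3}; fixed.
Sat(EG (~busy | (~recv & safe))) = {m0, m2, m3}
Sat(EX (EG (~busy | (~recv & safe)))) = {s : some successor in {m0, m2, m3}} = {m0, m1, m2, m3}
|Sat(EX (EG (~busy | (~recv & safe))))| = |{m0, m1, m2, m3}| = 4.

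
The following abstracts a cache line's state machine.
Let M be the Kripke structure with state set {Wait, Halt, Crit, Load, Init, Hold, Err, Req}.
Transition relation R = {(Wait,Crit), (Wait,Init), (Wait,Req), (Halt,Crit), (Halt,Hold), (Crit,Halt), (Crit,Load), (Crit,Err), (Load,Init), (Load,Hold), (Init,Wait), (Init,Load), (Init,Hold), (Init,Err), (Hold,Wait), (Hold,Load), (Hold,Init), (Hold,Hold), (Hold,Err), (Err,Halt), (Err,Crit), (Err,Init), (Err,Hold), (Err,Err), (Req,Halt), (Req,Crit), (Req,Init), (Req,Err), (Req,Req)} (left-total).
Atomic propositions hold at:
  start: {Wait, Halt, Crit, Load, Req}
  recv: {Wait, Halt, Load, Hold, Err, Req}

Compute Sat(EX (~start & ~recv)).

{Wait, Load, Hold, Err, Req}

Sat(~start) = {Init, Hold, Err}
Sat(~recv) = {Crit, Init}
Sat(~start & ~recv) = {Init}
Sat(EX (~start & ~recv)) = {s : some successor in {Init}} = {Wait, Load, Hold, Err, Req}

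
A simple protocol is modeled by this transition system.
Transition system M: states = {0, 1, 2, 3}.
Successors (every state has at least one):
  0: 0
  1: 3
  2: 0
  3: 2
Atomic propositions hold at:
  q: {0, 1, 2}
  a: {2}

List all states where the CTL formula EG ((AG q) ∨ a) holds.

{0, 2}

AG q: greatest fixpoint, start Z0 = {0, 1, 2}, keep only states in Sat with every successor in Z. Z1 = {0, 2}; fixed.
Sat(AG q) = {0, 2}
Sat((AG q) ∨ a) = {0, 2}
EG ((AG q) ∨ a): greatest fixpoint, start Z0 = {0, 2}, keep only states in Sat with some successor in Z. Already a fixed point.
Sat(EG ((AG q) ∨ a)) = {0, 2}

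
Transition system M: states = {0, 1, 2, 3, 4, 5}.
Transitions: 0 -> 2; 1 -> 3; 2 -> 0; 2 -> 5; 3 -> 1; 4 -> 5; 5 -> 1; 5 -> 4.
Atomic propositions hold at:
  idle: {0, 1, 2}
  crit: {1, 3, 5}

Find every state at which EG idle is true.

EG idle: greatest fixpoint, start Z0 = {0, 1, 2}, keep only states in Sat with some successor in Z. Z1 = {0, 2}; fixed.
Sat(EG idle) = {0, 2}

{0, 2}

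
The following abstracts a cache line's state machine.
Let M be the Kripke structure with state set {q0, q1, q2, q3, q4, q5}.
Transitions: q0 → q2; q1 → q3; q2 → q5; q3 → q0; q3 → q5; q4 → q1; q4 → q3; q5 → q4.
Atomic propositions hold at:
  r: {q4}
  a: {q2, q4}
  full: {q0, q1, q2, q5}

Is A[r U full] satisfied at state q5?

Yes

A[r U full]: least fixpoint, start Z0 = Sat(full) = {q0, q1, q2, q5}, add states in Sat(r) with every successor in Z. Already a fixed point.
Sat(A[r U full]) = {q0, q1, q2, q5}
q5 ∈ Sat(A[r U full]) = {q0, q1, q2, q5}, so the formula holds at q5.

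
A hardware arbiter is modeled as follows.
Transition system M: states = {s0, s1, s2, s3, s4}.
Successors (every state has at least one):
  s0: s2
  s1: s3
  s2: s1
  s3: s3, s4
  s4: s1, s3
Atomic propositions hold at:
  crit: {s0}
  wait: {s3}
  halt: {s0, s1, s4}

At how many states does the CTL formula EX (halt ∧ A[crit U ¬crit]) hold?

Sat(¬crit) = {s1, s2, s3, s4}
A[crit U ¬crit]: least fixpoint, start Z0 = Sat(¬crit) = {s1, s2, s3, s4}, add states in Sat(crit) with every successor in Z. Z1 = {s0, s1, s2, s3, s4}; fixed.
Sat(A[crit U ¬crit]) = {s0, s1, s2, s3, s4}
Sat(halt ∧ A[crit U ¬crit]) = {s0, s1, s4}
Sat(EX (halt ∧ A[crit U ¬crit])) = {s : some successor in {s0, s1, s4}} = {s2, s3, s4}
|Sat(EX (halt ∧ A[crit U ¬crit]))| = |{s2, s3, s4}| = 3.

3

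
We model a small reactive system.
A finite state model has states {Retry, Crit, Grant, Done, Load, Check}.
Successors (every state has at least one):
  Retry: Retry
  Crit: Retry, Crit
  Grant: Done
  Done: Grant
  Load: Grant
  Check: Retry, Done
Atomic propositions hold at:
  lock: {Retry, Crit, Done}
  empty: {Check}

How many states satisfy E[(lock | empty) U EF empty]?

1

Sat(lock | empty) = {Retry, Crit, Done, Check}
EF empty: least fixpoint, start Z0 = {Check}, add states with some successor in Z. Already a fixed point.
Sat(EF empty) = {Check}
E[(lock | empty) U EF empty]: least fixpoint, start Z0 = Sat(EF empty) = {Check}, add states in Sat(lock | empty) with some successor in Z. Already a fixed point.
Sat(E[(lock | empty) U EF empty]) = {Check}
|Sat(E[(lock | empty) U EF empty])| = |{Check}| = 1.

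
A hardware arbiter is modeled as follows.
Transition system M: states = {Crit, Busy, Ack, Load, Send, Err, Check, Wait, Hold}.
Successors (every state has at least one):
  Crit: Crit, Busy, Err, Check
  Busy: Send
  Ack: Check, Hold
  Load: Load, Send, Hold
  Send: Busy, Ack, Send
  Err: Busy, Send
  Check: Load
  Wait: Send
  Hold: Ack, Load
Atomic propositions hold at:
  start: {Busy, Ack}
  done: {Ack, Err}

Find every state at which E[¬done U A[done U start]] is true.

{Crit, Busy, Ack, Load, Send, Check, Wait, Hold}

Sat(¬done) = {Crit, Busy, Load, Send, Check, Wait, Hold}
A[done U start]: least fixpoint, start Z0 = Sat(start) = {Busy, Ack}, add states in Sat(done) with every successor in Z. Already a fixed point.
Sat(A[done U start]) = {Busy, Ack}
E[¬done U A[done U start]]: least fixpoint, start Z0 = Sat(A[done U start]) = {Busy, Ack}, add states in Sat(¬done) with some successor in Z. Z1 = {Crit, Busy, Ack, Send, Hold}; Z2 = {Crit, Busy, Ack, Load, Send, Wait, Hold}; Z3 = {Crit, Busy, Ack, Load, Send, Check, Wait, Hold}; fixed.
Sat(E[¬done U A[done U start]]) = {Crit, Busy, Ack, Load, Send, Check, Wait, Hold}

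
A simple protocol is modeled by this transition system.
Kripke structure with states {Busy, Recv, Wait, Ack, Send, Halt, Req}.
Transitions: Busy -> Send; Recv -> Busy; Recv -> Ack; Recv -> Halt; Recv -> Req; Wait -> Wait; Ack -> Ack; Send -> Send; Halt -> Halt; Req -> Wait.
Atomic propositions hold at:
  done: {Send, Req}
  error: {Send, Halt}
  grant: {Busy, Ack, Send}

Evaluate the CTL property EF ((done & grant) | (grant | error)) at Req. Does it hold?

Sat(done & grant) = {Send}
Sat(grant | error) = {Busy, Ack, Send, Halt}
Sat((done & grant) | (grant | error)) = {Busy, Ack, Send, Halt}
EF ((done & grant) | (grant | error)): least fixpoint, start Z0 = {Busy, Ack, Send, Halt}, add states with some successor in Z. Z1 = {Busy, Recv, Ack, Send, Halt}; fixed.
Sat(EF ((done & grant) | (grant | error))) = {Busy, Recv, Ack, Send, Halt}
Req ∉ Sat(EF ((done & grant) | (grant | error))) = {Busy, Recv, Ack, Send, Halt}, so the formula does not hold at Req.

No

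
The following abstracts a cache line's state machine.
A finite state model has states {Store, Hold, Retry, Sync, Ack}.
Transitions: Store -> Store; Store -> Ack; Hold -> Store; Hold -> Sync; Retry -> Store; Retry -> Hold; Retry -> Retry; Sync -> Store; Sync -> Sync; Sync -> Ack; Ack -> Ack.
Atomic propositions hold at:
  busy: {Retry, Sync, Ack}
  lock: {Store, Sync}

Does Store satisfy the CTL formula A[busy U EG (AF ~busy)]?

Sat(~busy) = {Store, Hold}
AF ~busy: least fixpoint, start Z0 = {Store, Hold}, add states with every successor in Z. Already a fixed point.
Sat(AF ~busy) = {Store, Hold}
EG (AF ~busy): greatest fixpoint, start Z0 = {Store, Hold}, keep only states in Sat with some successor in Z. Already a fixed point.
Sat(EG (AF ~busy)) = {Store, Hold}
A[busy U EG (AF ~busy)]: least fixpoint, start Z0 = Sat(EG (AF ~busy)) = {Store, Hold}, add states in Sat(busy) with every successor in Z. Already a fixed point.
Sat(A[busy U EG (AF ~busy)]) = {Store, Hold}
Store ∈ Sat(A[busy U EG (AF ~busy)]) = {Store, Hold}, so the formula holds at Store.

Yes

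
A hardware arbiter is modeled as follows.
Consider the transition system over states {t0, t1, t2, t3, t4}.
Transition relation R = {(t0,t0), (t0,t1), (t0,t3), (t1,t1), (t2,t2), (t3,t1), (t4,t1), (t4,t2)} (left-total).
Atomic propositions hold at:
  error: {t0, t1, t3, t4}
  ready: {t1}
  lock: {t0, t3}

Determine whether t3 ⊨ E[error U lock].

E[error U lock]: least fixpoint, start Z0 = Sat(lock) = {t0, t3}, add states in Sat(error) with some successor in Z. Already a fixed point.
Sat(E[error U lock]) = {t0, t3}
t3 ∈ Sat(E[error U lock]) = {t0, t3}, so the formula holds at t3.

Yes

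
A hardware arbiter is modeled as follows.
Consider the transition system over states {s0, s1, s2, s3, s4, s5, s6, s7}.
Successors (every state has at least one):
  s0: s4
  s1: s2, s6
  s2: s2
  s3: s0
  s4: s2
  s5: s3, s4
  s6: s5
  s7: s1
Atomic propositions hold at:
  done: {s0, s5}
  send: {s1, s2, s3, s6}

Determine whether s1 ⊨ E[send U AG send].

Yes

AG send: greatest fixpoint, start Z0 = {s1, s2, s3, s6}, keep only states in Sat with every successor in Z. Z1 = {s1, s2}; Z2 = {s2}; fixed.
Sat(AG send) = {s2}
E[send U AG send]: least fixpoint, start Z0 = Sat(AG send) = {s2}, add states in Sat(send) with some successor in Z. Z1 = {s1, s2}; fixed.
Sat(E[send U AG send]) = {s1, s2}
s1 ∈ Sat(E[send U AG send]) = {s1, s2}, so the formula holds at s1.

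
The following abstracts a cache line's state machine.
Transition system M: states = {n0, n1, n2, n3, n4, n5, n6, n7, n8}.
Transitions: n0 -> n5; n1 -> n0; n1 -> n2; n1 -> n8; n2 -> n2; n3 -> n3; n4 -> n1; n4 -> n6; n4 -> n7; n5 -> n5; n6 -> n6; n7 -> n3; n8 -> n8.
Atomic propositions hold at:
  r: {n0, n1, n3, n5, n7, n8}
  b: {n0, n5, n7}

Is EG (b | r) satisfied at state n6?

No

Sat(b | r) = {n0, n1, n3, n5, n7, n8}
EG (b | r): greatest fixpoint, start Z0 = {n0, n1, n3, n5, n7, n8}, keep only states in Sat with some successor in Z. Already a fixed point.
Sat(EG (b | r)) = {n0, n1, n3, n5, n7, n8}
n6 ∉ Sat(EG (b | r)) = {n0, n1, n3, n5, n7, n8}, so the formula does not hold at n6.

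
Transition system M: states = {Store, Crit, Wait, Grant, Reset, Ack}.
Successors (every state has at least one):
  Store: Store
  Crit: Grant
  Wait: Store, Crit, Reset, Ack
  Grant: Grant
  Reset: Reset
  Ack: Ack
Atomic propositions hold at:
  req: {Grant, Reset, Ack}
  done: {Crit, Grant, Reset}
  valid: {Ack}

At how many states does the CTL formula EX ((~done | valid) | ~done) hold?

Sat(~done) = {Store, Wait, Ack}
Sat(~done | valid) = {Store, Wait, Ack}
Sat((~done | valid) | ~done) = {Store, Wait, Ack}
Sat(EX ((~done | valid) | ~done)) = {s : some successor in {Store, Wait, Ack}} = {Store, Wait, Ack}
|Sat(EX ((~done | valid) | ~done))| = |{Store, Wait, Ack}| = 3.

3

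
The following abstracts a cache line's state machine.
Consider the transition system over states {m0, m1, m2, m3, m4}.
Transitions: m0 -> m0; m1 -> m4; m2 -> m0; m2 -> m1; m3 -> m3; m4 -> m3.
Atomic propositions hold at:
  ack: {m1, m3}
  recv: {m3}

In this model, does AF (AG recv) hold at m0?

No

AG recv: greatest fixpoint, start Z0 = {m3}, keep only states in Sat with every successor in Z. Already a fixed point.
Sat(AG recv) = {m3}
AF (AG recv): least fixpoint, start Z0 = {m3}, add states with every successor in Z. Z1 = {m3, m4}; Z2 = {m1, m3, m4}; fixed.
Sat(AF (AG recv)) = {m1, m3, m4}
m0 ∉ Sat(AF (AG recv)) = {m1, m3, m4}, so the formula does not hold at m0.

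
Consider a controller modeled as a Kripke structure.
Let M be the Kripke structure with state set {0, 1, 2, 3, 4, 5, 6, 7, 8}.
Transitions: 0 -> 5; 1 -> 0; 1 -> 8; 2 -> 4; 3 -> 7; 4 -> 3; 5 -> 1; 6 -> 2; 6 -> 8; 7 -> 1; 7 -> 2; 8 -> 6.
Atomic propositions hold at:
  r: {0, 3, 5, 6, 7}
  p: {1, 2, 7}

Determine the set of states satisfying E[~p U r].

Sat(~p) = {0, 3, 4, 5, 6, 8}
E[~p U r]: least fixpoint, start Z0 = Sat(r) = {0, 3, 5, 6, 7}, add states in Sat(~p) with some successor in Z. Z1 = {0, 3, 4, 5, 6, 7, 8}; fixed.
Sat(E[~p U r]) = {0, 3, 4, 5, 6, 7, 8}

{0, 3, 4, 5, 6, 7, 8}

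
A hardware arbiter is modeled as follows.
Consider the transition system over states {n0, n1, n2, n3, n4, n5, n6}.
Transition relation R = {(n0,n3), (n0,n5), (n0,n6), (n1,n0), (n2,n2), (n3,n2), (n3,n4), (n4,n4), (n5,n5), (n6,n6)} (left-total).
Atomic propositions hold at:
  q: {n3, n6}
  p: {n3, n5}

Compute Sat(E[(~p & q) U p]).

{n3, n5}

Sat(~p) = {n0, n1, n2, n4, n6}
Sat(~p & q) = {n6}
E[(~p & q) U p]: least fixpoint, start Z0 = Sat(p) = {n3, n5}, add states in Sat(~p & q) with some successor in Z. Already a fixed point.
Sat(E[(~p & q) U p]) = {n3, n5}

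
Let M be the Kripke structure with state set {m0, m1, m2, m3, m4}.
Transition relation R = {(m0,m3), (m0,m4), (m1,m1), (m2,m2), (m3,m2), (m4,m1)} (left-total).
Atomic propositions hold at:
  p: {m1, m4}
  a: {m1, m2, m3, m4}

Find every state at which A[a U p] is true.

A[a U p]: least fixpoint, start Z0 = Sat(p) = {m1, m4}, add states in Sat(a) with every successor in Z. Already a fixed point.
Sat(A[a U p]) = {m1, m4}

{m1, m4}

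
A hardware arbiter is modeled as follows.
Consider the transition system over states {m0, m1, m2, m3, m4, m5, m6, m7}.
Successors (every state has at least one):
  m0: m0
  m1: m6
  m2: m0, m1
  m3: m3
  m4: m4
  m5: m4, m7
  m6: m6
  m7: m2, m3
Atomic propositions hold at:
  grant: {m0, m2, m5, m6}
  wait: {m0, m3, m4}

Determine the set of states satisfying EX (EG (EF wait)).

EF wait: least fixpoint, start Z0 = {m0, m3, m4}, add states with some successor in Z. Z1 = {m0, m2, m3, m4, m5, m7}; fixed.
Sat(EF wait) = {m0, m2, m3, m4, m5, m7}
EG (EF wait): greatest fixpoint, start Z0 = {m0, m2, m3, m4, m5, m7}, keep only states in Sat with some successor in Z. Already a fixed point.
Sat(EG (EF wait)) = {m0, m2, m3, m4, m5, m7}
Sat(EX (EG (EF wait))) = {s : some successor in {m0, m2, m3, m4, m5, m7}} = {m0, m2, m3, m4, m5, m7}

{m0, m2, m3, m4, m5, m7}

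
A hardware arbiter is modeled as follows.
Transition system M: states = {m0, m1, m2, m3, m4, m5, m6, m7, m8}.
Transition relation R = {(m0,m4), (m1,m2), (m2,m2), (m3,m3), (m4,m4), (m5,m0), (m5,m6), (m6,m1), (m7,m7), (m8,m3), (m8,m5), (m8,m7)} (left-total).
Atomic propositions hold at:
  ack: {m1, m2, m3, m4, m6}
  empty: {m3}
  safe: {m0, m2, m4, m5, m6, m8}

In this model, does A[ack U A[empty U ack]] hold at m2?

Yes

A[empty U ack]: least fixpoint, start Z0 = Sat(ack) = {m1, m2, m3, m4, m6}, add states in Sat(empty) with every successor in Z. Already a fixed point.
Sat(A[empty U ack]) = {m1, m2, m3, m4, m6}
A[ack U A[empty U ack]]: least fixpoint, start Z0 = Sat(A[empty U ack]) = {m1, m2, m3, m4, m6}, add states in Sat(ack) with every successor in Z. Already a fixed point.
Sat(A[ack U A[empty U ack]]) = {m1, m2, m3, m4, m6}
m2 ∈ Sat(A[ack U A[empty U ack]]) = {m1, m2, m3, m4, m6}, so the formula holds at m2.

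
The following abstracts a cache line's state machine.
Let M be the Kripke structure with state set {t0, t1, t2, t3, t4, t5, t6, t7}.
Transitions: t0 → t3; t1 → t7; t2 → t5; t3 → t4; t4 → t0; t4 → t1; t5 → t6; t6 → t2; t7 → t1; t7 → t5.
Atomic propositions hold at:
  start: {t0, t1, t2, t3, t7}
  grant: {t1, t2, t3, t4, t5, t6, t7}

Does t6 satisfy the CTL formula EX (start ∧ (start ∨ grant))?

Sat(start ∨ grant) = {t0, t1, t2, t3, t4, t5, t6, t7}
Sat(start ∧ (start ∨ grant)) = {t0, t1, t2, t3, t7}
Sat(EX (start ∧ (start ∨ grant))) = {s : some successor in {t0, t1, t2, t3, t7}} = {t0, t1, t4, t6, t7}
t6 ∈ Sat(EX (start ∧ (start ∨ grant))) = {t0, t1, t4, t6, t7}, so the formula holds at t6.

Yes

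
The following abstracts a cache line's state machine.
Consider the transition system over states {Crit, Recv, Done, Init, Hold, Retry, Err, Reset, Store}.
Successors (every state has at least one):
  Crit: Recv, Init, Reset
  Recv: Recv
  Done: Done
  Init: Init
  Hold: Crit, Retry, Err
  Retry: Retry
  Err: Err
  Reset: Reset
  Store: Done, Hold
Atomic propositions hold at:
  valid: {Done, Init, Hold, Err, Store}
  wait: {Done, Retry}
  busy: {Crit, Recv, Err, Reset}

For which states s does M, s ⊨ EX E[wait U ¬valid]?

Sat(¬valid) = {Crit, Recv, Retry, Reset}
E[wait U ¬valid]: least fixpoint, start Z0 = Sat(¬valid) = {Crit, Recv, Retry, Reset}, add states in Sat(wait) with some successor in Z. Already a fixed point.
Sat(E[wait U ¬valid]) = {Crit, Recv, Retry, Reset}
Sat(EX E[wait U ¬valid]) = {s : some successor in {Crit, Recv, Retry, Reset}} = {Crit, Recv, Hold, Retry, Reset}

{Crit, Recv, Hold, Retry, Reset}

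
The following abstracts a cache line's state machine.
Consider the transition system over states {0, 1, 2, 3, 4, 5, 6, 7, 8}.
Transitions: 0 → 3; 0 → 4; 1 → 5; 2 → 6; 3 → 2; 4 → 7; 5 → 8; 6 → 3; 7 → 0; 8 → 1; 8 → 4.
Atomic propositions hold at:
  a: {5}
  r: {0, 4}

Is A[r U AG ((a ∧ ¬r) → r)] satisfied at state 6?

Sat(¬r) = {1, 2, 3, 5, 6, 7, 8}
Sat(a ∧ ¬r) = {5}
Sat((a ∧ ¬r) → r) = {0, 1, 2, 3, 4, 6, 7, 8}
AG ((a ∧ ¬r) → r): greatest fixpoint, start Z0 = {0, 1, 2, 3, 4, 6, 7, 8}, keep only states in Sat with every successor in Z. Z1 = {0, 2, 3, 4, 6, 7, 8}; Z2 = {0, 2, 3, 4, 6, 7}; fixed.
Sat(AG ((a ∧ ¬r) → r)) = {0, 2, 3, 4, 6, 7}
A[r U AG ((a ∧ ¬r) → r)]: least fixpoint, start Z0 = Sat(AG ((a ∧ ¬r) → r)) = {0, 2, 3, 4, 6, 7}, add states in Sat(r) with every successor in Z. Already a fixed point.
Sat(A[r U AG ((a ∧ ¬r) → r)]) = {0, 2, 3, 4, 6, 7}
6 ∈ Sat(A[r U AG ((a ∧ ¬r) → r)]) = {0, 2, 3, 4, 6, 7}, so the formula holds at 6.

Yes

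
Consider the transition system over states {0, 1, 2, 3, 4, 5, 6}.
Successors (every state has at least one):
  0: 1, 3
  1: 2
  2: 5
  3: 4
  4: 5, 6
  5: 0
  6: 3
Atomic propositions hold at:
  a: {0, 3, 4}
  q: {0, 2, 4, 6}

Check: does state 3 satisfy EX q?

Sat(EX q) = {s : some successor in {0, 2, 4, 6}} = {1, 3, 4, 5}
3 ∈ Sat(EX q) = {1, 3, 4, 5}, so the formula holds at 3.

Yes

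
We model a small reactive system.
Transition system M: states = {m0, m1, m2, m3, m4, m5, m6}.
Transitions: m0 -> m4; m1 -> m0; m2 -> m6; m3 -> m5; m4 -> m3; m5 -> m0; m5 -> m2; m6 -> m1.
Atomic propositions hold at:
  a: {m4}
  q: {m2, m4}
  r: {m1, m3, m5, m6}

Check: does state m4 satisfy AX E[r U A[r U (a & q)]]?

No

Sat(a & q) = {m4}
A[r U (a & q)]: least fixpoint, start Z0 = Sat((a & q)) = {m4}, add states in Sat(r) with every successor in Z. Already a fixed point.
Sat(A[r U (a & q)]) = {m4}
E[r U A[r U (a & q)]]: least fixpoint, start Z0 = Sat(A[r U (a & q)]) = {m4}, add states in Sat(r) with some successor in Z. Already a fixed point.
Sat(E[r U A[r U (a & q)]]) = {m4}
Sat(AX E[r U A[r U (a & q)]]) = {s : every successor in {m4}} = {m0}
m4 ∉ Sat(AX E[r U A[r U (a & q)]]) = {m0}, so the formula does not hold at m4.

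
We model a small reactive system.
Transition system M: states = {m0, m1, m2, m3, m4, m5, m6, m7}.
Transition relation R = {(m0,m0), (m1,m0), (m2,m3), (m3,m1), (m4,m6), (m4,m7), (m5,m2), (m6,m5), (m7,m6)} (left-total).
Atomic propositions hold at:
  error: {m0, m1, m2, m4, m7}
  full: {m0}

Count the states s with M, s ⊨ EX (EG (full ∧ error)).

2

Sat(full ∧ error) = {m0}
EG (full ∧ error): greatest fixpoint, start Z0 = {m0}, keep only states in Sat with some successor in Z. Already a fixed point.
Sat(EG (full ∧ error)) = {m0}
Sat(EX (EG (full ∧ error))) = {s : some successor in {m0}} = {m0, m1}
|Sat(EX (EG (full ∧ error)))| = |{m0, m1}| = 2.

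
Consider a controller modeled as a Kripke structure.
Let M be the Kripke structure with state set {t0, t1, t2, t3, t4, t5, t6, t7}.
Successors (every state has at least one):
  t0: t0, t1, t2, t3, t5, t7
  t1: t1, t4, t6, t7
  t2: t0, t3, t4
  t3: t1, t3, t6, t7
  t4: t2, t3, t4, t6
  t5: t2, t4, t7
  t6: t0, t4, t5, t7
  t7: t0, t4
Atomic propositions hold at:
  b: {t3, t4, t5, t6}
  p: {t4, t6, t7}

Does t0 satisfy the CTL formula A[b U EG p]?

EG p: greatest fixpoint, start Z0 = {t4, t6, t7}, keep only states in Sat with some successor in Z. Already a fixed point.
Sat(EG p) = {t4, t6, t7}
A[b U EG p]: least fixpoint, start Z0 = Sat(EG p) = {t4, t6, t7}, add states in Sat(b) with every successor in Z. Already a fixed point.
Sat(A[b U EG p]) = {t4, t6, t7}
t0 ∉ Sat(A[b U EG p]) = {t4, t6, t7}, so the formula does not hold at t0.

No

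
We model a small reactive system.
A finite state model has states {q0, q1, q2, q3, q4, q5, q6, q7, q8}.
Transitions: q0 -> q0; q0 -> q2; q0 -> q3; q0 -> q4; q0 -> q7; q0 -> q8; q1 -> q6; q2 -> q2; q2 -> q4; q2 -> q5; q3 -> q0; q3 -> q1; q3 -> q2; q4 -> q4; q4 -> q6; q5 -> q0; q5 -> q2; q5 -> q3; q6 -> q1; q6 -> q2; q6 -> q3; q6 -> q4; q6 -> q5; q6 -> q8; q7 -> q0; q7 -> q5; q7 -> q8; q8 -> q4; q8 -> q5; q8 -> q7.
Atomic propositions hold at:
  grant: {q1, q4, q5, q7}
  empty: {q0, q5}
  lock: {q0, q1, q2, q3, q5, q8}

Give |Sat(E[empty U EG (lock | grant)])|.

Sat(lock | grant) = {q0, q1, q2, q3, q4, q5, q7, q8}
EG (lock | grant): greatest fixpoint, start Z0 = {q0, q1, q2, q3, q4, q5, q7, q8}, keep only states in Sat with some successor in Z. Z1 = {q0, q2, q3, q4, q5, q7, q8}; fixed.
Sat(EG (lock | grant)) = {q0, q2, q3, q4, q5, q7, q8}
E[empty U EG (lock | grant)]: least fixpoint, start Z0 = Sat(EG (lock | grant)) = {q0, q2, q3, q4, q5, q7, q8}, add states in Sat(empty) with some successor in Z. Already a fixed point.
Sat(E[empty U EG (lock | grant)]) = {q0, q2, q3, q4, q5, q7, q8}
|Sat(E[empty U EG (lock | grant)])| = |{q0, q2, q3, q4, q5, q7, q8}| = 7.

7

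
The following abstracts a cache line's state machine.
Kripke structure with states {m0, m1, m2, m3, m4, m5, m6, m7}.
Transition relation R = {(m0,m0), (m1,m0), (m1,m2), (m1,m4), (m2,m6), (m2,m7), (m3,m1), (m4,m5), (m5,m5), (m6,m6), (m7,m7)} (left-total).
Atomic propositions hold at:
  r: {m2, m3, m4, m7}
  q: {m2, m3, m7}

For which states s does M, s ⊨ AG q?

AG q: greatest fixpoint, start Z0 = {m2, m3, m7}, keep only states in Sat with every successor in Z. Z1 = {m7}; fixed.
Sat(AG q) = {m7}

{m7}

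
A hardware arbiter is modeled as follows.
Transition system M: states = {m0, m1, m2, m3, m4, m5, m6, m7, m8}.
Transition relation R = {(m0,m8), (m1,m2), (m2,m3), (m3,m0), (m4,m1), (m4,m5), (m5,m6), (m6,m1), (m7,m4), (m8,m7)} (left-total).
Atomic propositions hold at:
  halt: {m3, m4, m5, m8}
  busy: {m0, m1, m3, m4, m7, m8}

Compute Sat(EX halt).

Sat(EX halt) = {s : some successor in {m3, m4, m5, m8}} = {m0, m2, m4, m7}

{m0, m2, m4, m7}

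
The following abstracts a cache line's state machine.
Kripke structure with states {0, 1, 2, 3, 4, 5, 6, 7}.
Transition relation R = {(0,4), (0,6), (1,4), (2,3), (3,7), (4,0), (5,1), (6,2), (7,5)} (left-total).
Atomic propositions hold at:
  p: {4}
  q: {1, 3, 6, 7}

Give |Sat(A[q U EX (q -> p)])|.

6

Sat(q -> p) = {0, 2, 4, 5}
Sat(EX (q -> p)) = {s : some successor in {0, 2, 4, 5}} = {0, 1, 4, 6, 7}
A[q U EX (q -> p)]: least fixpoint, start Z0 = Sat(EX (q -> p)) = {0, 1, 4, 6, 7}, add states in Sat(q) with every successor in Z. Z1 = {0, 1, 3, 4, 6, 7}; fixed.
Sat(A[q U EX (q -> p)]) = {0, 1, 3, 4, 6, 7}
|Sat(A[q U EX (q -> p)])| = |{0, 1, 3, 4, 6, 7}| = 6.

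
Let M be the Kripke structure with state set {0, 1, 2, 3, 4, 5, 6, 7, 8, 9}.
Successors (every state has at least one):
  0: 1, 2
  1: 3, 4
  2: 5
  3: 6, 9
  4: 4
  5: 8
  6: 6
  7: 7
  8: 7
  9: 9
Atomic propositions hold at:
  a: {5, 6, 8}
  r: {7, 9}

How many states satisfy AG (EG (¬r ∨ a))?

2

Sat(¬r) = {0, 1, 2, 3, 4, 5, 6, 8}
Sat(¬r ∨ a) = {0, 1, 2, 3, 4, 5, 6, 8}
EG (¬r ∨ a): greatest fixpoint, start Z0 = {0, 1, 2, 3, 4, 5, 6, 8}, keep only states in Sat with some successor in Z. Z1 = {0, 1, 2, 3, 4, 5, 6}; Z2 = {0, 1, 2, 3, 4, 6}; Z3 = {0, 1, 3, 4, 6}; fixed.
Sat(EG (¬r ∨ a)) = {0, 1, 3, 4, 6}
AG (EG (¬r ∨ a)): greatest fixpoint, start Z0 = {0, 1, 3, 4, 6}, keep only states in Sat with every successor in Z. Z1 = {1, 4, 6}; Z2 = {4, 6}; fixed.
Sat(AG (EG (¬r ∨ a))) = {4, 6}
|Sat(AG (EG (¬r ∨ a)))| = |{4, 6}| = 2.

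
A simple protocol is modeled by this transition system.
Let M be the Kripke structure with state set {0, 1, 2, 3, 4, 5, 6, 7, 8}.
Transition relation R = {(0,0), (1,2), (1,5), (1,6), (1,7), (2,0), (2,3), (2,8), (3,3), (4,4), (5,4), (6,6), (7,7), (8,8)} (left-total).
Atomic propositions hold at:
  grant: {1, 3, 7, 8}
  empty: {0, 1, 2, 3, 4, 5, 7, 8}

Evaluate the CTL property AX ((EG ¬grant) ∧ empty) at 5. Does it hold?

Yes

Sat(¬grant) = {0, 2, 4, 5, 6}
EG ¬grant: greatest fixpoint, start Z0 = {0, 2, 4, 5, 6}, keep only states in Sat with some successor in Z. Already a fixed point.
Sat(EG ¬grant) = {0, 2, 4, 5, 6}
Sat((EG ¬grant) ∧ empty) = {0, 2, 4, 5}
Sat(AX ((EG ¬grant) ∧ empty)) = {s : every successor in {0, 2, 4, 5}} = {0, 4, 5}
5 ∈ Sat(AX ((EG ¬grant) ∧ empty)) = {0, 4, 5}, so the formula holds at 5.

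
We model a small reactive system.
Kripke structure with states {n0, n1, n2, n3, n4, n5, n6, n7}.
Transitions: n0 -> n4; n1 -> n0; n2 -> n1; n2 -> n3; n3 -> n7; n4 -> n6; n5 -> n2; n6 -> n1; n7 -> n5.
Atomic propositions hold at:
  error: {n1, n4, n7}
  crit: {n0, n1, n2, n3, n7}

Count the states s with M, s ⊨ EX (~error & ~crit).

Sat(~error) = {n0, n2, n3, n5, n6}
Sat(~crit) = {n4, n5, n6}
Sat(~error & ~crit) = {n5, n6}
Sat(EX (~error & ~crit)) = {s : some successor in {n5, n6}} = {n4, n7}
|Sat(EX (~error & ~crit))| = |{n4, n7}| = 2.

2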